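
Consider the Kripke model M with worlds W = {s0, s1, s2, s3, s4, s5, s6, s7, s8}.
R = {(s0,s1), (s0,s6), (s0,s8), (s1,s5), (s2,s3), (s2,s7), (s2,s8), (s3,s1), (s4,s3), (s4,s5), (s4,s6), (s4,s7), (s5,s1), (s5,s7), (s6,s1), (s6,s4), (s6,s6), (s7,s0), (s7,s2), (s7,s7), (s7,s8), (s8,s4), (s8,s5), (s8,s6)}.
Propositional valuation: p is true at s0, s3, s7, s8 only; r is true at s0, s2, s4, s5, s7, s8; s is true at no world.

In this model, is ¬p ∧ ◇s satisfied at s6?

No

At s6: ¬p is true, ◇s is false, so ¬p ∧ ◇s is false.
  At s6: ◇s requires s at some successor in {s1, s4, s6}.
    At s1: s is false.
    At s4: s is false.
    At s6: s is false.
  So ◇s is false at s6.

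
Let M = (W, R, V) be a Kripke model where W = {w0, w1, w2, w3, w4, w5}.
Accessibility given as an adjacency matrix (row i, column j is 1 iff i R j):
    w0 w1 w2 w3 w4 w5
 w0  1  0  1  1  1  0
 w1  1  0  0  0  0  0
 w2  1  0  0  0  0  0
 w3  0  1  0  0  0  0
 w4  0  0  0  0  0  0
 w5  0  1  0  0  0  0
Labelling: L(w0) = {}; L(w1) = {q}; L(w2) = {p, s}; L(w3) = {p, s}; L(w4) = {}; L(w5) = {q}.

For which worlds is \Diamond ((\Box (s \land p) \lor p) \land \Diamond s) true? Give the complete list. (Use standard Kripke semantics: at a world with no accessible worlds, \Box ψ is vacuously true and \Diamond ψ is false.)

none

Recall that \Box ψ holds at a world iff ψ holds at every accessible world, and \Diamond ψ holds iff ψ holds at some accessible world.
Let φ = \Diamond ((\Box (s \land p) \lor p) \land \Diamond s). Evaluate φ at each world:
  w0 (successors {w0, w2, w3, w4}): φ is false.
  w1 (successors {w0}): φ is false.
  w2 (successors {w0}): φ is false.
  w3 (successors {w1}): φ is false.
  w4 (successors ∅): φ is false.
  w5 (successors {w1}): φ is false.
For instance, at w3:
  At w3: \Diamond ((\Box (s \land p) \lor p) \land \Diamond s) requires (\Box (s \land p) \lor p) \land \Diamond s at some successor in {w1}.
    At w1: (\Box (s \land p) \lor p) \land \Diamond s is false.
  So \Diamond ((\Box (s \land p) \lor p) \land \Diamond s) is false at w3.
Satisfying worlds: none.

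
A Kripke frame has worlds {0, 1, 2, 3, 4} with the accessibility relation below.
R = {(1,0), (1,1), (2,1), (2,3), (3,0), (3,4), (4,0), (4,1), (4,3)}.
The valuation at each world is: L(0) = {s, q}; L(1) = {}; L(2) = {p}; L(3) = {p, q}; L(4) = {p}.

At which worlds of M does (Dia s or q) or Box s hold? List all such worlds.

0, 1, 3, 4

Recall that Box ψ holds at a world iff ψ holds at every accessible world, and Dia ψ holds iff ψ holds at some accessible world.
Let φ = (Dia s or q) or Box s. Evaluate φ at each world:
  0 (successors ∅): φ is true.
  1 (successors {0, 1}): φ is true.
  2 (successors {1, 3}): φ is false.
  3 (successors {0, 4}): φ is true.
  4 (successors {0, 1, 3}): φ is true.
For instance, at 4:
  At 4: Dia s or q is true, Box s is false, so (Dia s or q) or Box s is true.
    At 4: Dia s is true, q is false, so Dia s or q is true.
      At 4: Dia s requires s at some successor in {0, 1, 3}.
        s holds at 0, so Dia s is true at 4.
    At 4: Box s requires s at every successor {0, 1, 3}.
      s fails at 1, so Box s is false at 4.
Satisfying worlds: {0, 1, 3, 4}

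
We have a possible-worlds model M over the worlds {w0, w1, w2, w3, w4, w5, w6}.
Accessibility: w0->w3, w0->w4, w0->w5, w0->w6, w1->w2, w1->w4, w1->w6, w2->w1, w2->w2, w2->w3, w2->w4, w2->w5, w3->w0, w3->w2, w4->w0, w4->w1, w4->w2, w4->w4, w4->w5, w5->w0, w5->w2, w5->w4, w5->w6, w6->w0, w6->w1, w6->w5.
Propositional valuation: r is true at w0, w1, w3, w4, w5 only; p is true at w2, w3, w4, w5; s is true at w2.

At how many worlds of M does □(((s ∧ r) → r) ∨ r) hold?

7

Let φ = □(((s ∧ r) → r) ∨ r). Evaluate φ at each world:
  w0 (successors {w3, w4, w5, w6}): φ is true.
  w1 (successors {w2, w4, w6}): φ is true.
  w2 (successors {w1, w2, w3, w4, w5}): φ is true.
  w3 (successors {w0, w2}): φ is true.
  w4 (successors {w0, w1, w2, w4, w5}): φ is true.
  w5 (successors {w0, w2, w4, w6}): φ is true.
  w6 (successors {w0, w1, w5}): φ is true.
For instance, at w0:
  At w0: □(((s ∧ r) → r) ∨ r) requires ((s ∧ r) → r) ∨ r at every successor {w3, w4, w5, w6}.
    At w3: ((s ∧ r) → r) ∨ r is true.
    At w4: ((s ∧ r) → r) ∨ r is true.
    At w5: ((s ∧ r) → r) ∨ r is true.
    At w6: ((s ∧ r) → r) ∨ r is true.
  So □(((s ∧ r) → r) ∨ r) is true at w0.
Satisfying worlds: {w0, w1, w2, w3, w4, w5, w6}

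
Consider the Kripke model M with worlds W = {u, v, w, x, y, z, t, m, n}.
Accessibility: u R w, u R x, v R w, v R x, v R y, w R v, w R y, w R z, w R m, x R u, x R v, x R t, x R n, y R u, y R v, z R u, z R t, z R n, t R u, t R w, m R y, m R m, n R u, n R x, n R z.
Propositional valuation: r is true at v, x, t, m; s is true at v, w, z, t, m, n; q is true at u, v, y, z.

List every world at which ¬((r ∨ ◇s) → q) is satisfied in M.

Let φ = ¬((r ∨ ◇s) → q). Evaluate φ at each world:
  u (successors {w, x}): φ is false.
  v (successors {w, x, y}): φ is false.
  w (successors {v, y, z, m}): φ is true.
  x (successors {u, v, t, n}): φ is true.
  y (successors {u, v}): φ is false.
  z (successors {u, t, n}): φ is false.
  t (successors {u, w}): φ is true.
  m (successors {y, m}): φ is true.
  n (successors {u, x, z}): φ is true.
For instance, at z:
  At z: (r ∨ ◇s) → q is true, so ¬((r ∨ ◇s) → q) is false.
    At z: r ∨ ◇s is true, q is true, so (r ∨ ◇s) → q is true.
      At z: r is false, ◇s is true, so r ∨ ◇s is true.
Satisfying worlds: {w, x, t, m, n}

w, x, t, m, n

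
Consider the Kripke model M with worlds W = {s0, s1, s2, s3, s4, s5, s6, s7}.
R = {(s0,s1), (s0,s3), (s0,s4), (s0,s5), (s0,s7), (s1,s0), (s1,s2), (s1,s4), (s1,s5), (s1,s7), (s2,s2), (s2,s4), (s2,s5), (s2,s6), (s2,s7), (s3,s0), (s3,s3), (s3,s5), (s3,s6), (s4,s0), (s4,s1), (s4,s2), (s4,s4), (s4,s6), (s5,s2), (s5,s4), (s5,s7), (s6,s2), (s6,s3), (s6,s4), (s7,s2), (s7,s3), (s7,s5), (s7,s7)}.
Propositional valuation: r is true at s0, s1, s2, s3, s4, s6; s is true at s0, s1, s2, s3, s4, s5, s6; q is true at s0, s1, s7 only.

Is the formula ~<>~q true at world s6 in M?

No

Recall that <>ψ holds at a world iff ψ holds at some accessible world.
At s6: <>~q is true, so ~<>~q is false.
  At s6: <>~q requires ~q at some successor in {s2, s3, s4}.
    ~q holds at s2, so <>~q is true at s6.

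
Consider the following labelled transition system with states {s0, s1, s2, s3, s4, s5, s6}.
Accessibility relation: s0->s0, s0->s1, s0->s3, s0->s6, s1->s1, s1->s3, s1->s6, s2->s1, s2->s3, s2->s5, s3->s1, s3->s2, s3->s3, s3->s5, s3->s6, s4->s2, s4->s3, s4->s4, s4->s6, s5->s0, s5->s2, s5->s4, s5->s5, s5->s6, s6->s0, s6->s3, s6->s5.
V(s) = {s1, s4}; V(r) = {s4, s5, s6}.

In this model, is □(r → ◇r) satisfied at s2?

At s2: □(r → ◇r) requires r → ◇r at every successor {s1, s3, s5}.
    At s1: r is false, ◇r is true, so r → ◇r is true.
      At s1: ◇r requires r at some successor in {s1, s3, s6}.
        r holds at s6, so ◇r is true at s1.
    At s3: r is false, ◇r is true, so r → ◇r is true.
      At s3: ◇r requires r at some successor in {s1, s2, s3, s5, s6}.
        r holds at s5, so ◇r is true at s3.
    At s5: r is true, ◇r is true, so r → ◇r is true.
      At s5: ◇r requires r at some successor in {s0, s2, s4, s5, s6}.
        r holds at s4, so ◇r is true at s5.
So □(r → ◇r) is true at s2.

Yes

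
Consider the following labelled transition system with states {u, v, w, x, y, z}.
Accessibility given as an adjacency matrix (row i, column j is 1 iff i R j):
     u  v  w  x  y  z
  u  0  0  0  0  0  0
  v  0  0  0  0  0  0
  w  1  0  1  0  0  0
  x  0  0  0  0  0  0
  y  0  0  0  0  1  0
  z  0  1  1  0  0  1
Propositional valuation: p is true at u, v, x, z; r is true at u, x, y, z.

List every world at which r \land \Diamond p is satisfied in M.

z

Let φ = r \land \Diamond p. Evaluate φ at each world:
  u (successors ∅): φ is false.
  v (successors ∅): φ is false.
  w (successors {u, w}): φ is false.
  x (successors ∅): φ is false.
  y (successors {y}): φ is false.
  z (successors {v, w, z}): φ is true.
For instance, at w:
  At w: r is false, \Diamond p is true, so r \land \Diamond p is false.
    At w: \Diamond p requires p at some successor in {u, w}.
      p holds at u, so \Diamond p is true at w.
Satisfying worlds: {z}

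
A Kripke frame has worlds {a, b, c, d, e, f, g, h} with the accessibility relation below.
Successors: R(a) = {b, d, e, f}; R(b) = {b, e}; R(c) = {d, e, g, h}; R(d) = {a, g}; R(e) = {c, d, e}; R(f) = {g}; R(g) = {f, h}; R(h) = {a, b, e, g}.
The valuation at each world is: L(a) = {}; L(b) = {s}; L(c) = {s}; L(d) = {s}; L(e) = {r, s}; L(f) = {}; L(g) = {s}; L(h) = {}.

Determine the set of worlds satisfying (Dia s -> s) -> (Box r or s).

Let φ = (Dia s -> s) -> (Box r or s). Evaluate φ at each world:
  a (successors {b, d, e, f}): φ is true.
  b (successors {b, e}): φ is true.
  c (successors {d, e, g, h}): φ is true.
  d (successors {a, g}): φ is true.
  e (successors {c, d, e}): φ is true.
  f (successors {g}): φ is true.
  g (successors {f, h}): φ is true.
  h (successors {a, b, e, g}): φ is true.
For instance, at a:
  At a: Dia s -> s is false, Box r or s is false, so (Dia s -> s) -> (Box r or s) is true.
    At a: Dia s is true, s is false, so Dia s -> s is false.
      At a: Dia s requires s at some successor in {b, d, e, f}.
        s holds at b, so Dia s is true at a.
    At a: Box r is false, s is false, so Box r or s is false.
      At a: Box r requires r at every successor {b, d, e, f}.
        r fails at b, so Box r is false at a.
Satisfying worlds: {a, b, c, d, e, f, g, h}

a, b, c, d, e, f, g, h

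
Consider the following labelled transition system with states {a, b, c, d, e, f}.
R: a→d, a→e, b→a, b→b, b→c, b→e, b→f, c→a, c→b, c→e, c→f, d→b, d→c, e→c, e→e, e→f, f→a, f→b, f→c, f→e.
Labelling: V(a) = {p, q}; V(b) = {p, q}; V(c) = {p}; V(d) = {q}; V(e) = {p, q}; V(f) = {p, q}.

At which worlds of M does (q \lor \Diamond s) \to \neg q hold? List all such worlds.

c

Let φ = (q \lor \Diamond s) \to \neg q. Evaluate φ at each world:
  a (successors {d, e}): φ is false.
  b (successors {a, b, c, e, f}): φ is false.
  c (successors {a, b, e, f}): φ is true.
  d (successors {b, c}): φ is false.
  e (successors {c, e, f}): φ is false.
  f (successors {a, b, c, e}): φ is false.
For instance, at e:
  At e: q \lor \Diamond s is true, \neg q is false, so (q \lor \Diamond s) \to \neg q is false.
    At e: q is true, \Diamond s is false, so q \lor \Diamond s is true.
      At e: \Diamond s requires s at some successor in {c, e, f}.
        At c: s is false.
        At e: s is false.
        At f: s is false.
      So \Diamond s is false at e.
Satisfying worlds: {c}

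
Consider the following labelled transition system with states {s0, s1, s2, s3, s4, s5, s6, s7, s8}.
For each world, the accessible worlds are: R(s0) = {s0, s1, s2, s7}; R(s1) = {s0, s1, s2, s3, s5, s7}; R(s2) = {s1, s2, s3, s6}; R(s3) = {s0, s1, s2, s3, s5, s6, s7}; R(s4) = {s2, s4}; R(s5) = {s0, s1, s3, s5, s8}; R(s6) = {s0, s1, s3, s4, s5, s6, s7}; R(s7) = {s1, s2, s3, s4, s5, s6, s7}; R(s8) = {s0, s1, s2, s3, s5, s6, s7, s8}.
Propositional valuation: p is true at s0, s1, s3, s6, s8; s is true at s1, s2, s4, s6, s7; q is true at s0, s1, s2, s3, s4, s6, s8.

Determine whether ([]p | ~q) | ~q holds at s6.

At s6: []p | ~q is false, ~q is false, so ([]p | ~q) | ~q is false.
  At s6: []p is false, ~q is false, so []p | ~q is false.
    At s6: []p requires p at every successor {s0, s1, s3, s4, s5, s6, s7}.
      p fails at s4, so []p is false at s6.

No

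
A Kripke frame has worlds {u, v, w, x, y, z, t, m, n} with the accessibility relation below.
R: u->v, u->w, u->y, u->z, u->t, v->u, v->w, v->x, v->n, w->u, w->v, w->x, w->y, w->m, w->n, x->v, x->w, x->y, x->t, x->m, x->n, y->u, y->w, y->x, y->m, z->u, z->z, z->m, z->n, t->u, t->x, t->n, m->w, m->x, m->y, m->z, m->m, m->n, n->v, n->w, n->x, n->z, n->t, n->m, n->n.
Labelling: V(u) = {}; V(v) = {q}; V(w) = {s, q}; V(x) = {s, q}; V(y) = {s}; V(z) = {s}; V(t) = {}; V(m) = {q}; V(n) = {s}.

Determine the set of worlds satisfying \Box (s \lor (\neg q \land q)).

none

Recall that \Box ψ holds at a world iff ψ holds at every accessible world, and \Diamond ψ holds iff ψ holds at some accessible world.
Let φ = \Box (s \lor (\neg q \land q)). Evaluate φ at each world:
  u (successors {v, w, y, z, t}): φ is false.
  v (successors {u, w, x, n}): φ is false.
  w (successors {u, v, x, y, m, n}): φ is false.
  x (successors {v, w, y, t, m, n}): φ is false.
  y (successors {u, w, x, m}): φ is false.
  z (successors {u, z, m, n}): φ is false.
  t (successors {u, x, n}): φ is false.
  m (successors {w, x, y, z, m, n}): φ is false.
  n (successors {v, w, x, z, t, m, n}): φ is false.
For instance, at n:
  At n: \Box (s \lor (\neg q \land q)) requires s \lor (\neg q \land q) at every successor {v, w, x, z, t, m, n}.
    s \lor (\neg q \land q) fails at v, so \Box (s \lor (\neg q \land q)) is false at n.
Satisfying worlds: none.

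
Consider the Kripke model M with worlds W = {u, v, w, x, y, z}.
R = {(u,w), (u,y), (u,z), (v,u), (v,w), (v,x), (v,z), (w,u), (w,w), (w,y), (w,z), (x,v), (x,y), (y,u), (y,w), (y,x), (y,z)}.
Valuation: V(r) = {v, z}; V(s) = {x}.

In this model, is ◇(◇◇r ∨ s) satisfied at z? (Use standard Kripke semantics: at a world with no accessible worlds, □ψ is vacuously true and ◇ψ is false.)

At z: no accessible worlds, so ◇(◇◇r ∨ s) is false.

No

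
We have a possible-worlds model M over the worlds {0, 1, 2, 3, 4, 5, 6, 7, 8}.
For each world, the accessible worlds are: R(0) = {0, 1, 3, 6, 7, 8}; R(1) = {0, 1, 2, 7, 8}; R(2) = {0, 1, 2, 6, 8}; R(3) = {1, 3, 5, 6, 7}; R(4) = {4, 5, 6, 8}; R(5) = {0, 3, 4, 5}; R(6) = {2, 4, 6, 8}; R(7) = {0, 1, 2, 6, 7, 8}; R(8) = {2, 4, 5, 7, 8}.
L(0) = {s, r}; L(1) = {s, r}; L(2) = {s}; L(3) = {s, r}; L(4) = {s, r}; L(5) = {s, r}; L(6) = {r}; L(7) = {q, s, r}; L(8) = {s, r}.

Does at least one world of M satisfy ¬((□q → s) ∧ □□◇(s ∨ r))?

Recall that □ψ holds at a world iff ψ holds at every accessible world, and ◇ψ holds iff ψ holds at some accessible world.
Let φ = ¬((□q → s) ∧ □□◇(s ∨ r)). Evaluate φ at each world:
  0 (successors {0, 1, 3, 6, 7, 8}): φ is false.
  1 (successors {0, 1, 2, 7, 8}): φ is false.
  2 (successors {0, 1, 2, 6, 8}): φ is false.
  3 (successors {1, 3, 5, 6, 7}): φ is false.
  4 (successors {4, 5, 6, 8}): φ is false.
  5 (successors {0, 3, 4, 5}): φ is false.
  6 (successors {2, 4, 6, 8}): φ is false.
  7 (successors {0, 1, 2, 6, 7, 8}): φ is false.
  8 (successors {2, 4, 5, 7, 8}): φ is false.
For instance, at 3:
  At 3: (□q → s) ∧ □□◇(s ∨ r) is true, so ¬((□q → s) ∧ □□◇(s ∨ r)) is false.
    At 3: □q → s is true, □□◇(s ∨ r) is true, so (□q → s) ∧ □□◇(s ∨ r) is true.
      At 3: □q is false, s is true, so □q → s is true.
      At 3: □□◇(s ∨ r) requires □◇(s ∨ r) at every successor {1, 3, 5, 6, 7}.
        At 1: □◇(s ∨ r) is true.
        At 3: □◇(s ∨ r) is true.
        At 5: □◇(s ∨ r) is true.
        At 6: □◇(s ∨ r) is true.
        At 7: □◇(s ∨ r) is true.
      So □□◇(s ∨ r) is true at 3.

No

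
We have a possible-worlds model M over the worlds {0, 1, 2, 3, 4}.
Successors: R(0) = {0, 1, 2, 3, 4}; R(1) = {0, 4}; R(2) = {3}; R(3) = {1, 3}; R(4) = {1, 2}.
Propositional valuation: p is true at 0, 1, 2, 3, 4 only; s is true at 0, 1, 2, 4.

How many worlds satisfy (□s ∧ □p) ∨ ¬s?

Let φ = (□s ∧ □p) ∨ ¬s. Evaluate φ at each world:
  0 (successors {0, 1, 2, 3, 4}): φ is false.
  1 (successors {0, 4}): φ is true.
  2 (successors {3}): φ is false.
  3 (successors {1, 3}): φ is true.
  4 (successors {1, 2}): φ is true.
For instance, at 0:
  At 0: □s ∧ □p is false, ¬s is false, so (□s ∧ □p) ∨ ¬s is false.
    At 0: □s is false, □p is true, so □s ∧ □p is false.
      At 0: □s requires s at every successor {0, 1, 2, 3, 4}.
        s fails at 3, so □s is false at 0.
      At 0: □p requires p at every successor {0, 1, 2, 3, 4}.
        At 0: p is true.
        At 1: p is true.
        At 2: p is true.
        At 3: p is true.
        At 4: p is true.
      So □p is true at 0.
Satisfying worlds: {1, 3, 4}

3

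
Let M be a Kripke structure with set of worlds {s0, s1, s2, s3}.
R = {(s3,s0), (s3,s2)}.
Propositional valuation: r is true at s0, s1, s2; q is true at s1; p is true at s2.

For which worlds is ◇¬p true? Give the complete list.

s3

Let φ = ◇¬p. Evaluate φ at each world:
  s0 (successors ∅): φ is false.
  s1 (successors ∅): φ is false.
  s2 (successors ∅): φ is false.
  s3 (successors {s0, s2}): φ is true.
For instance, at s3:
  At s3: ◇¬p requires ¬p at some successor in {s0, s2}.
    ¬p holds at s0, so ◇¬p is true at s3.
Satisfying worlds: {s3}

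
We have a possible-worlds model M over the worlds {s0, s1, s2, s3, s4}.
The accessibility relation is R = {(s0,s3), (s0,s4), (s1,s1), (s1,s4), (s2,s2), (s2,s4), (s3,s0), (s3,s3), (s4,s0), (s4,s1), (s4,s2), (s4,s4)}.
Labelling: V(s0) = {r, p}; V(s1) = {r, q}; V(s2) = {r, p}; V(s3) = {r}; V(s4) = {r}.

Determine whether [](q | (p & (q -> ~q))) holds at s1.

No

At s1: [](q | (p & (q -> ~q))) requires q | (p & (q -> ~q)) at every successor {s1, s4}.
  q | (p & (q -> ~q)) fails at s4, so [](q | (p & (q -> ~q))) is false at s1.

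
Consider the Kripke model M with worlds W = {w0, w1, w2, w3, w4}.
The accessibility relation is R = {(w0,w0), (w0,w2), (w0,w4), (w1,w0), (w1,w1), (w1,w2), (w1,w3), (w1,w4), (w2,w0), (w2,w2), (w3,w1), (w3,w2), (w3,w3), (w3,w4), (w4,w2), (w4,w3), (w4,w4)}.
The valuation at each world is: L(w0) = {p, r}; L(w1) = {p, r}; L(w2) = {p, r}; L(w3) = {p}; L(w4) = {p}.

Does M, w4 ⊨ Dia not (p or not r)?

No

Recall that Dia ψ holds at a world iff ψ holds at some accessible world.
At w4: Dia not (p or not r) requires not (p or not r) at some successor in {w2, w3, w4}.
  At w2: not (p or not r) is false.
  At w3: not (p or not r) is false.
  At w4: not (p or not r) is false.
So Dia not (p or not r) is false at w4.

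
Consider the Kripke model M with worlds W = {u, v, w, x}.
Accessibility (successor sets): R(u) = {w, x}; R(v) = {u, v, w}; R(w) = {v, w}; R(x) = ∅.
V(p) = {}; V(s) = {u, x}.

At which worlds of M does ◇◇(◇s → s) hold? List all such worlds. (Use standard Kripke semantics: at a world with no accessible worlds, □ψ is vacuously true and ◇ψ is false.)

u, v, w

Let φ = ◇◇(◇s → s). Evaluate φ at each world:
  u (successors {w, x}): φ is true.
  v (successors {u, v, w}): φ is true.
  w (successors {v, w}): φ is true.
  x (successors ∅): φ is false.
For instance, at w:
  At w: ◇◇(◇s → s) requires ◇(◇s → s) at some successor in {v, w}.
    ◇(◇s → s) holds at v, so ◇◇(◇s → s) is true at w.
      At v: ◇(◇s → s) requires ◇s → s at some successor in {u, v, w}.
        ◇s → s holds at u, so ◇(◇s → s) is true at v.
Satisfying worlds: {u, v, w}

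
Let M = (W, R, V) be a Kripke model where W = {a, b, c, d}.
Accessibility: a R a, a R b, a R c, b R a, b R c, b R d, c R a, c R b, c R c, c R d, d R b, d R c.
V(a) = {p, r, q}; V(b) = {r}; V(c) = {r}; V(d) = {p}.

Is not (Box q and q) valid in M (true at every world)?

Yes

Let φ = not (Box q and q). Evaluate φ at each world:
  a (successors {a, b, c}): φ is true.
  b (successors {a, c, d}): φ is true.
  c (successors {a, b, c, d}): φ is true.
  d (successors {b, c}): φ is true.
For instance, at d:
  At d: Box q and q is false, so not (Box q and q) is true.
    At d: Box q is false, q is false, so Box q and q is false.
      At d: Box q requires q at every successor {b, c}.
        q fails at b, so Box q is false at d.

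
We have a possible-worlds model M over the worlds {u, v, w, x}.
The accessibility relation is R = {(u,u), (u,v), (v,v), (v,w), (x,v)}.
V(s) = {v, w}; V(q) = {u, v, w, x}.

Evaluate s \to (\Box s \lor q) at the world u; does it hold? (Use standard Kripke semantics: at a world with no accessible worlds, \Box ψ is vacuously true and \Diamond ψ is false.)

Yes

Recall that \Box ψ holds at a world iff ψ holds at every accessible world, and \Diamond ψ holds iff ψ holds at some accessible world.
At u: s is false, \Box s \lor q is true, so s \to (\Box s \lor q) is true.
  At u: \Box s is false, q is true, so \Box s \lor q is true.
    At u: \Box s requires s at every successor {u, v}.
      s fails at u, so \Box s is false at u.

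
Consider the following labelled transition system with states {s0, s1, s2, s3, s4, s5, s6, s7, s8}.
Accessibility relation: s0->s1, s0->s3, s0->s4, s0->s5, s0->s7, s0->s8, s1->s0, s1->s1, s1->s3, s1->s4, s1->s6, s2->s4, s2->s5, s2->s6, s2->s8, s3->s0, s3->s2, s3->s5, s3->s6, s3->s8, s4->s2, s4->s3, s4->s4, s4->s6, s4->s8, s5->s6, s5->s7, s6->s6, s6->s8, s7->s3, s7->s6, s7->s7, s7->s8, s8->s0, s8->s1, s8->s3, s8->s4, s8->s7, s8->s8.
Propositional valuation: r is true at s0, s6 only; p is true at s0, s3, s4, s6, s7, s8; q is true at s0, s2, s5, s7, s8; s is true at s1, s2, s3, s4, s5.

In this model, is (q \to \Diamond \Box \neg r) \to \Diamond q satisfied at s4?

At s4: q \to \Diamond \Box \neg r is true, \Diamond q is true, so (q \to \Diamond \Box \neg r) \to \Diamond q is true.
  At s4: q is false, \Diamond \Box \neg r is false, so q \to \Diamond \Box \neg r is true.
    At s4: \Diamond \Box \neg r requires \Box \neg r at some successor in {s2, s3, s4, s6, s8}.
      At s2: \Box \neg r is false.
      At s3: \Box \neg r is false.
      At s4: \Box \neg r is false.
      At s6: \Box \neg r is false.
      At s8: \Box \neg r is false.
    So \Diamond \Box \neg r is false at s4.
  At s4: \Diamond q requires q at some successor in {s2, s3, s4, s6, s8}.
    q holds at s2, so \Diamond q is true at s4.

Yes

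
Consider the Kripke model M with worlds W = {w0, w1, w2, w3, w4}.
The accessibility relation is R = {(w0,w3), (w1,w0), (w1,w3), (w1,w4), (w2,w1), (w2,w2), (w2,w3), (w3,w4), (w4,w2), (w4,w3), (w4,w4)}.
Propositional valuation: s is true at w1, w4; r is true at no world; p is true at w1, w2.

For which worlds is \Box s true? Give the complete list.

w3

Let φ = \Box s. Evaluate φ at each world:
  w0 (successors {w3}): φ is false.
  w1 (successors {w0, w3, w4}): φ is false.
  w2 (successors {w1, w2, w3}): φ is false.
  w3 (successors {w4}): φ is true.
  w4 (successors {w2, w3, w4}): φ is false.
For instance, at w3:
  At w3: \Box s requires s at every successor {w4}.
    At w4: s is true.
  So \Box s is true at w3.
Satisfying worlds: {w3}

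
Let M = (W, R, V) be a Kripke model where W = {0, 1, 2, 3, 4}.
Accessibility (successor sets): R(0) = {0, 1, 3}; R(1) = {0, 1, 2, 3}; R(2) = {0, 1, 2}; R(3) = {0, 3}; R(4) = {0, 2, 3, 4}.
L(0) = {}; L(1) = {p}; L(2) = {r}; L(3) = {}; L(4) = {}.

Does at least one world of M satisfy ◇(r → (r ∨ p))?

Yes

Let φ = ◇(r → (r ∨ p)). Evaluate φ at each world:
  0 (successors {0, 1, 3}): φ is true.
  1 (successors {0, 1, 2, 3}): φ is true.
  2 (successors {0, 1, 2}): φ is true.
  3 (successors {0, 3}): φ is true.
  4 (successors {0, 2, 3, 4}): φ is true.
Detail at 0 (witness):
  At 0: ◇(r → (r ∨ p)) requires r → (r ∨ p) at some successor in {0, 1, 3}.
    r → (r ∨ p) holds at 0, so ◇(r → (r ∨ p)) is true at 0.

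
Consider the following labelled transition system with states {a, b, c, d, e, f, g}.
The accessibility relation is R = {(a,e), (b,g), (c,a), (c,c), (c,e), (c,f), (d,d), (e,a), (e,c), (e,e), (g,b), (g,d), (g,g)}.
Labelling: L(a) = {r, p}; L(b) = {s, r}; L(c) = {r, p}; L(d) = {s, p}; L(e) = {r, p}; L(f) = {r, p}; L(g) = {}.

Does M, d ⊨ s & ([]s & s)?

At d: s is true, []s & s is true, so s & ([]s & s) is true.
  At d: []s is true, s is true, so []s & s is true.
    At d: []s requires s at every successor {d}.
      At d: s is true.
    So []s is true at d.

Yes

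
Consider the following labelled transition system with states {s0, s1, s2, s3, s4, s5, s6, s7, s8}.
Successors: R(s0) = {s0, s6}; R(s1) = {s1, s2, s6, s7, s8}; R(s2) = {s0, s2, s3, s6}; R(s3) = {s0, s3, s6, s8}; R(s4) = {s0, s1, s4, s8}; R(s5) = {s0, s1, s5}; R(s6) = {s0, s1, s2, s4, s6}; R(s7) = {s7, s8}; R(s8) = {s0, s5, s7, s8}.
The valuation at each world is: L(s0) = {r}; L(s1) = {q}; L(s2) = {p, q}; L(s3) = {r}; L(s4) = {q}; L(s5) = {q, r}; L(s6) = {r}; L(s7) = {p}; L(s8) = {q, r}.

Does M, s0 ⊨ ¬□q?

Yes

Recall that □ψ holds at a world iff ψ holds at every accessible world, and ◇ψ holds iff ψ holds at some accessible world.
At s0: □q is false, so ¬□q is true.
  At s0: □q requires q at every successor {s0, s6}.
    q fails at s0, so □q is false at s0.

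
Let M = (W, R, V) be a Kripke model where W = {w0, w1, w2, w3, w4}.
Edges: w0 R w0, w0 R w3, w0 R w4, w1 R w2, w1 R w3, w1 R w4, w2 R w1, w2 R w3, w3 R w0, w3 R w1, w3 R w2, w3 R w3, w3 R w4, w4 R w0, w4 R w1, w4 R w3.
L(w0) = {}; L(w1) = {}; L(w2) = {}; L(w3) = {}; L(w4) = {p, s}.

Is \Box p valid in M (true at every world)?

Let φ = \Box p. Evaluate φ at each world:
  w0 (successors {w0, w3, w4}): φ is false.
  w1 (successors {w2, w3, w4}): φ is false.
  w2 (successors {w1, w3}): φ is false.
  w3 (successors {w0, w1, w2, w3, w4}): φ is false.
  w4 (successors {w0, w1, w3}): φ is false.
Detail at w0 (counterexample):
  At w0: \Box p requires p at every successor {w0, w3, w4}.
    p fails at w0, so \Box p is false at w0.

No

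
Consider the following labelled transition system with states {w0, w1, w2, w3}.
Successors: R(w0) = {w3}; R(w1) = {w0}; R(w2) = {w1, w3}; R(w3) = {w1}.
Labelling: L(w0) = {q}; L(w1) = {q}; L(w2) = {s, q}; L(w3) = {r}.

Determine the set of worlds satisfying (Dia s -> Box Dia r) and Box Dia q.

Recall that Box ψ holds at a world iff ψ holds at every accessible world, and Dia ψ holds iff ψ holds at some accessible world.
Let φ = (Dia s -> Box Dia r) and Box Dia q. Evaluate φ at each world:
  w0 (successors {w3}): φ is true.
  w1 (successors {w0}): φ is false.
  w2 (successors {w1, w3}): φ is true.
  w3 (successors {w1}): φ is true.
For instance, at w1:
  At w1: Dia s -> Box Dia r is true, Box Dia q is false, so (Dia s -> Box Dia r) and Box Dia q is false.
    At w1: Dia s is false, Box Dia r is true, so Dia s -> Box Dia r is true.
      At w1: Dia s requires s at some successor in {w0}.
        At w0: s is false.
      So Dia s is false at w1.
      At w1: Box Dia r requires Dia r at every successor {w0}.
        At w0: Dia r is true.
      So Box Dia r is true at w1.
    At w1: Box Dia q requires Dia q at every successor {w0}.
      Dia q fails at w0, so Box Dia q is false at w1.
Satisfying worlds: {w0, w2, w3}

w0, w2, w3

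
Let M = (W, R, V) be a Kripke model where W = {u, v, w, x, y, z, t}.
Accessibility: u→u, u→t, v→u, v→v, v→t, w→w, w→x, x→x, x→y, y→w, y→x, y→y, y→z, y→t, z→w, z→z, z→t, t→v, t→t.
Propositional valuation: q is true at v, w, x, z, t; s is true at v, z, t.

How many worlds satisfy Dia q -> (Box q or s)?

Let φ = Dia q -> (Box q or s). Evaluate φ at each world:
  u (successors {u, t}): φ is false.
  v (successors {u, v, t}): φ is true.
  w (successors {w, x}): φ is true.
  x (successors {x, y}): φ is false.
  y (successors {w, x, y, z, t}): φ is false.
  z (successors {w, z, t}): φ is true.
  t (successors {v, t}): φ is true.
For instance, at v:
  At v: Dia q is true, Box q or s is true, so Dia q -> (Box q or s) is true.
    At v: Dia q requires q at some successor in {u, v, t}.
      q holds at v, so Dia q is true at v.
    At v: Box q is false, s is true, so Box q or s is true.
      At v: Box q requires q at every successor {u, v, t}.
        q fails at u, so Box q is false at v.
Satisfying worlds: {v, w, z, t}

4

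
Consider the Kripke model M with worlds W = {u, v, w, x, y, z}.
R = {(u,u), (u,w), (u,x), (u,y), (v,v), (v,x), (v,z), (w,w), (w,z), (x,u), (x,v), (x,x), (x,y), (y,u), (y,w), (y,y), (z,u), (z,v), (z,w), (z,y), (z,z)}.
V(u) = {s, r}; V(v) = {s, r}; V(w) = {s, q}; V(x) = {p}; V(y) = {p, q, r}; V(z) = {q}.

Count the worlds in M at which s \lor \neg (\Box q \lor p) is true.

4

Let φ = s \lor \neg (\Box q \lor p). Evaluate φ at each world:
  u (successors {u, w, x, y}): φ is true.
  v (successors {v, x, z}): φ is true.
  w (successors {w, z}): φ is true.
  x (successors {u, v, x, y}): φ is false.
  y (successors {u, w, y}): φ is false.
  z (successors {u, v, w, y, z}): φ is true.
For instance, at z:
  At z: s is false, \neg (\Box q \lor p) is true, so s \lor \neg (\Box q \lor p) is true.
    At z: \Box q \lor p is false, so \neg (\Box q \lor p) is true.
      At z: \Box q is false, p is false, so \Box q \lor p is false.
Satisfying worlds: {u, v, w, z}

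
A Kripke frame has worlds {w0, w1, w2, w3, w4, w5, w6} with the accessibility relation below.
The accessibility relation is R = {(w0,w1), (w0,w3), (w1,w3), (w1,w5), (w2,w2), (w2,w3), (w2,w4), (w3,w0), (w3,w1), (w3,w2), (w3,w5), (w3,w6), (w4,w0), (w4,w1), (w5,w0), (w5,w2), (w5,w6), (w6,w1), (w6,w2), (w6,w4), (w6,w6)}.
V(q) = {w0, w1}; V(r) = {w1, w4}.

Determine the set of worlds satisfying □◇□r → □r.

Let φ = □◇□r → □r. Evaluate φ at each world:
  w0 (successors {w1, w3}): φ is true.
  w1 (successors {w3, w5}): φ is true.
  w2 (successors {w2, w3, w4}): φ is true.
  w3 (successors {w0, w1, w2, w5, w6}): φ is true.
  w4 (successors {w0, w1}): φ is true.
  w5 (successors {w0, w2, w6}): φ is true.
  w6 (successors {w1, w2, w4, w6}): φ is true.
For instance, at w5:
  At w5: □◇□r is false, □r is false, so □◇□r → □r is true.
    At w5: □◇□r requires ◇□r at every successor {w0, w2, w6}.
      ◇□r fails at w0, so □◇□r is false at w5.
    At w5: □r requires r at every successor {w0, w2, w6}.
      r fails at w0, so □r is false at w5.
Satisfying worlds: {w0, w1, w2, w3, w4, w5, w6}

w0, w1, w2, w3, w4, w5, w6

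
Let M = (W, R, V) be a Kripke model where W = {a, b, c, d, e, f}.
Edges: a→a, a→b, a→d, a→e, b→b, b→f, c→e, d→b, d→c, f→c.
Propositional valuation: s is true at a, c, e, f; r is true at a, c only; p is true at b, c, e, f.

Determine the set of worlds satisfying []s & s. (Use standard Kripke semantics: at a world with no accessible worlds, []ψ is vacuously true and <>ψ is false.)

Let φ = []s & s. Evaluate φ at each world:
  a (successors {a, b, d, e}): φ is false.
  b (successors {b, f}): φ is false.
  c (successors {e}): φ is true.
  d (successors {b, c}): φ is false.
  e (successors ∅): φ is true.
  f (successors {c}): φ is true.
For instance, at f:
  At f: []s is true, s is true, so []s & s is true.
    At f: []s requires s at every successor {c}.
      At c: s is true.
    So []s is true at f.
Satisfying worlds: {c, e, f}

c, e, f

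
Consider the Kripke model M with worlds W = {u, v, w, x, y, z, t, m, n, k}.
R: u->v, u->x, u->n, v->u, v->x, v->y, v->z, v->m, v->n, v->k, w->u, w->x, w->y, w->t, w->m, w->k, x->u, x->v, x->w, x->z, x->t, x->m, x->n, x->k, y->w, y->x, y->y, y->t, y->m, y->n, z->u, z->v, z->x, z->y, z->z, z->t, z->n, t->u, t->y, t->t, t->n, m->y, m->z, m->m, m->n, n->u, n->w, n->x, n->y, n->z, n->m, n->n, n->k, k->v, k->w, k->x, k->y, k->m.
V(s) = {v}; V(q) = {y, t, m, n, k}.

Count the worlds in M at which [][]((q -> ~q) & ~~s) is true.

0

Let φ = [][]((q -> ~q) & ~~s). Evaluate φ at each world:
  u (successors {v, x, n}): φ is false.
  v (successors {u, x, y, z, m, n, k}): φ is false.
  w (successors {u, x, y, t, m, k}): φ is false.
  x (successors {u, v, w, z, t, m, n, k}): φ is false.
  y (successors {w, x, y, t, m, n}): φ is false.
  z (successors {u, v, x, y, z, t, n}): φ is false.
  t (successors {u, y, t, n}): φ is false.
  m (successors {y, z, m, n}): φ is false.
  n (successors {u, w, x, y, z, m, n, k}): φ is false.
  k (successors {v, w, x, y, m}): φ is false.
For instance, at k:
  At k: [][]((q -> ~q) & ~~s) requires []((q -> ~q) & ~~s) at every successor {v, w, x, y, m}.
    []((q -> ~q) & ~~s) fails at v, so [][]((q -> ~q) & ~~s) is false at k.
      At v: []((q -> ~q) & ~~s) requires (q -> ~q) & ~~s at every successor {u, x, y, z, m, n, k}.
        (q -> ~q) & ~~s fails at u, so []((q -> ~q) & ~~s) is false at v.
Satisfying worlds: none.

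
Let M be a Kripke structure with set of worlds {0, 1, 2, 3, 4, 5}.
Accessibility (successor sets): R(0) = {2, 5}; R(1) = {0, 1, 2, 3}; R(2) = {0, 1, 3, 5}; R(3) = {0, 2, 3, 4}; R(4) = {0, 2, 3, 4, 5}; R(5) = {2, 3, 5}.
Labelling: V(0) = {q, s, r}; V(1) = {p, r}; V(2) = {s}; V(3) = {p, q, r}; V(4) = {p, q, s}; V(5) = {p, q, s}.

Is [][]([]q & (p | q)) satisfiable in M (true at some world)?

Let φ = [][]([]q & (p | q)). Evaluate φ at each world:
  0 (successors {2, 5}): φ is false.
  1 (successors {0, 1, 2, 3}): φ is false.
  2 (successors {0, 1, 3, 5}): φ is false.
  3 (successors {0, 2, 3, 4}): φ is false.
  4 (successors {0, 2, 3, 4, 5}): φ is false.
  5 (successors {2, 3, 5}): φ is false.
For instance, at 3:
  At 3: [][]([]q & (p | q)) requires []([]q & (p | q)) at every successor {0, 2, 3, 4}.
    []([]q & (p | q)) fails at 0, so [][]([]q & (p | q)) is false at 3.
      At 0: []([]q & (p | q)) requires []q & (p | q) at every successor {2, 5}.
        []q & (p | q) fails at 2, so []([]q & (p | q)) is false at 0.

No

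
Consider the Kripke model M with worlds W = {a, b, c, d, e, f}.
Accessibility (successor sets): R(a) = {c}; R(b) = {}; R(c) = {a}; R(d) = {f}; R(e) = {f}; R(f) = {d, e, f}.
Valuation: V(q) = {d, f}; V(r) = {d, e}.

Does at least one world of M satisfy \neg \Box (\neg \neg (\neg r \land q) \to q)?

No

Let φ = \neg \Box (\neg \neg (\neg r \land q) \to q). Evaluate φ at each world:
  a (successors {c}): φ is false.
  b (successors ∅): φ is false.
  c (successors {a}): φ is false.
  d (successors {f}): φ is false.
  e (successors {f}): φ is false.
  f (successors {d, e, f}): φ is false.
For instance, at c:
  At c: \Box (\neg \neg (\neg r \land q) \to q) is true, so \neg \Box (\neg \neg (\neg r \land q) \to q) is false.
    At c: \Box (\neg \neg (\neg r \land q) \to q) requires \neg \neg (\neg r \land q) \to q at every successor {a}.
      At a: \neg \neg (\neg r \land q) \to q is true.
    So \Box (\neg \neg (\neg r \land q) \to q) is true at c.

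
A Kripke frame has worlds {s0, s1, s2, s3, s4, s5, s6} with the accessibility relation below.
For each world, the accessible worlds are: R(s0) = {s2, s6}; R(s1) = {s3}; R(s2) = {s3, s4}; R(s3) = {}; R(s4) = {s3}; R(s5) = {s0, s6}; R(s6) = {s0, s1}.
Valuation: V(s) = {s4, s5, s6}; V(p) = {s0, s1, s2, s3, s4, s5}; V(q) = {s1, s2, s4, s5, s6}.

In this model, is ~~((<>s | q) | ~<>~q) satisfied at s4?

At s4: ~((<>s | q) | ~<>~q) is false, so ~~((<>s | q) | ~<>~q) is true.
  At s4: (<>s | q) | ~<>~q is true, so ~((<>s | q) | ~<>~q) is false.
    At s4: <>s | q is true, ~<>~q is false, so (<>s | q) | ~<>~q is true.
      At s4: <>s is false, q is true, so <>s | q is true.
      At s4: <>~q is true, so ~<>~q is false.

Yes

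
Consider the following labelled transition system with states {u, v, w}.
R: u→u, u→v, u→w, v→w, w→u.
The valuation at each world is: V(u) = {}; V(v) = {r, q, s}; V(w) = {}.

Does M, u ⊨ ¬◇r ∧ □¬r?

At u: ¬◇r is false, □¬r is false, so ¬◇r ∧ □¬r is false.
  At u: ◇r is true, so ¬◇r is false.
    At u: ◇r requires r at some successor in {u, v, w}.
      r holds at v, so ◇r is true at u.
  At u: □¬r requires ¬r at every successor {u, v, w}.
    ¬r fails at v, so □¬r is false at u.

No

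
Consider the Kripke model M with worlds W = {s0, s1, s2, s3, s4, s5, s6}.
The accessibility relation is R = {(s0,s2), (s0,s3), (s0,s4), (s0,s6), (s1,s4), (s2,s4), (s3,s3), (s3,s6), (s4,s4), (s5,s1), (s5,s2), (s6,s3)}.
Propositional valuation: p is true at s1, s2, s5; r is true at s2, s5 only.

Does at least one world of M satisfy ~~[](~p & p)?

Let φ = ~~[](~p & p). Evaluate φ at each world:
  s0 (successors {s2, s3, s4, s6}): φ is false.
  s1 (successors {s4}): φ is false.
  s2 (successors {s4}): φ is false.
  s3 (successors {s3, s6}): φ is false.
  s4 (successors {s4}): φ is false.
  s5 (successors {s1, s2}): φ is false.
  s6 (successors {s3}): φ is false.
For instance, at s5:
  At s5: ~[](~p & p) is true, so ~~[](~p & p) is false.
    At s5: [](~p & p) is false, so ~[](~p & p) is true.
      At s5: [](~p & p) requires ~p & p at every successor {s1, s2}.
        ~p & p fails at s1, so [](~p & p) is false at s5.

No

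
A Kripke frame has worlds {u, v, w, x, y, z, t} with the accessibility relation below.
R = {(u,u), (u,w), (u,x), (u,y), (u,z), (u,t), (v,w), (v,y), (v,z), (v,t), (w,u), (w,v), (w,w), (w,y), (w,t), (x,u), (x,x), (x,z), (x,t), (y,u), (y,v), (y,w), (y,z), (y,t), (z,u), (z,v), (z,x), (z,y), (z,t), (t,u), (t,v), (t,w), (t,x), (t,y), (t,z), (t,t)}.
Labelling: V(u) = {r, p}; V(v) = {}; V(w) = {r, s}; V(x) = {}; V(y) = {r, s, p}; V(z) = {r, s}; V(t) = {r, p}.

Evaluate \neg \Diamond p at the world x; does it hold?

At x: \Diamond p is true, so \neg \Diamond p is false.
  At x: \Diamond p requires p at some successor in {u, x, z, t}.
    p holds at u, so \Diamond p is true at x.

No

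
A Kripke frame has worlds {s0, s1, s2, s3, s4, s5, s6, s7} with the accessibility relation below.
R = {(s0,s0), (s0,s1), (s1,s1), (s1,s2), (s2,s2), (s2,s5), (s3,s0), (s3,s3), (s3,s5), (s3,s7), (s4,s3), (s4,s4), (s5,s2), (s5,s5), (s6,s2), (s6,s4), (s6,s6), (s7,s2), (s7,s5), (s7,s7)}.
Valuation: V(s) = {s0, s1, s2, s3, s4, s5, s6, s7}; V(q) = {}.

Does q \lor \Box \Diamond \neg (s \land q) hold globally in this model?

Yes

Let φ = q \lor \Box \Diamond \neg (s \land q). Evaluate φ at each world:
  s0 (successors {s0, s1}): φ is true.
  s1 (successors {s1, s2}): φ is true.
  s2 (successors {s2, s5}): φ is true.
  s3 (successors {s0, s3, s5, s7}): φ is true.
  s4 (successors {s3, s4}): φ is true.
  s5 (successors {s2, s5}): φ is true.
  s6 (successors {s2, s4, s6}): φ is true.
  s7 (successors {s2, s5, s7}): φ is true.
For instance, at s5:
  At s5: q is false, \Box \Diamond \neg (s \land q) is true, so q \lor \Box \Diamond \neg (s \land q) is true.
    At s5: \Box \Diamond \neg (s \land q) requires \Diamond \neg (s \land q) at every successor {s2, s5}.
      At s2: \Diamond \neg (s \land q) is true.
      At s5: \Diamond \neg (s \land q) is true.
    So \Box \Diamond \neg (s \land q) is true at s5.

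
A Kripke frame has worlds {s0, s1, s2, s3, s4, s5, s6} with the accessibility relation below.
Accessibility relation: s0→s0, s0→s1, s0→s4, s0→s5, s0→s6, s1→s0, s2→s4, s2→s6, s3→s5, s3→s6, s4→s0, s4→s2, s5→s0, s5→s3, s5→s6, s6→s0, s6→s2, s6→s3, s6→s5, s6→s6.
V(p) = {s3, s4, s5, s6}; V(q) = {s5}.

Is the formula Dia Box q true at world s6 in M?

No

At s6: Dia Box q requires Box q at some successor in {s0, s2, s3, s5, s6}.
  At s0: Box q is false.
  At s2: Box q is false.
  At s3: Box q is false.
  At s5: Box q is false.
  At s6: Box q is false.
So Dia Box q is false at s6.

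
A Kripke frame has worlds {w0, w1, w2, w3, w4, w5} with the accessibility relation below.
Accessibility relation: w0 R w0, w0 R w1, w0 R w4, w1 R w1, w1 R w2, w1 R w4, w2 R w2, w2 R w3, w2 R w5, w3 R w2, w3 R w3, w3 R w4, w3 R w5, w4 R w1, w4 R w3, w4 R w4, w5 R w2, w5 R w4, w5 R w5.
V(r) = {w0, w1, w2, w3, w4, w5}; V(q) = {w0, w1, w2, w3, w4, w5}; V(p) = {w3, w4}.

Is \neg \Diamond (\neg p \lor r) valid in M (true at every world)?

No

Let φ = \neg \Diamond (\neg p \lor r). Evaluate φ at each world:
  w0 (successors {w0, w1, w4}): φ is false.
  w1 (successors {w1, w2, w4}): φ is false.
  w2 (successors {w2, w3, w5}): φ is false.
  w3 (successors {w2, w3, w4, w5}): φ is false.
  w4 (successors {w1, w3, w4}): φ is false.
  w5 (successors {w2, w4, w5}): φ is false.
Detail at w0 (counterexample):
  At w0: \Diamond (\neg p \lor r) is true, so \neg \Diamond (\neg p \lor r) is false.
    At w0: \Diamond (\neg p \lor r) requires \neg p \lor r at some successor in {w0, w1, w4}.
      \neg p \lor r holds at w0, so \Diamond (\neg p \lor r) is true at w0.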